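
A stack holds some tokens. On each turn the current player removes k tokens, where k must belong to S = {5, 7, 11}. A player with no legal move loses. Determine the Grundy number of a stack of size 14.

n :  0  1  2  3  4  5  6  7  8  9 10 11 12 13 14
G :  0  0  0  0  0  1  1  1  1  1  2  2  2  2  2

2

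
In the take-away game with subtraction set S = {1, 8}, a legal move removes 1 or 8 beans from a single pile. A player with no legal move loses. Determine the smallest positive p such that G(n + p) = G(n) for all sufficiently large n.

9

G(0) = 0
G(1) = mex{0} = 1
G(2) = mex{1} = 0
G(3) = mex{0} = 1
G(4) = mex{1} = 0
G(5) = mex{0} = 1
G(6) = mex{1} = 0
G(7) = mex{0} = 1
G(8) = mex{1,0} = 2
G(9) = mex{2,1} = 0
G(10) = mex{0,0} = 1
G(11) = mex{1,1} = 0
G(12) = mex{0,0} = 1
G(13) = mex{1,1} = 0
G(14) = mex{0,0} = 1
G(15) = mex{1,1} = 0
G(16) = mex{0,2} = 1
G(17) = mex{1,0} = 2
G(18) = mex{2,1} = 0
G(19) = mex{0,0} = 1
G(n+9) = G(n) holds for n = 0,…,7 (a full window of length max(S) = 8), so the sequence is purely periodic with period 9.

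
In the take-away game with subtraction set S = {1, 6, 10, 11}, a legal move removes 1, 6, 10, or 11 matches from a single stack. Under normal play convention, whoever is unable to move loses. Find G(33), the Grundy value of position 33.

G(0) = 0
G(1) = mex{0} = 1
G(2) = mex{1} = 0
G(3) = mex{0} = 1
G(4) = mex{1} = 0
G(5) = mex{0} = 1
G(6) = mex{1,0} = 2
G(7) = mex{2,1} = 0
G(8) = mex{0,0} = 1
G(9) = mex{1,1} = 0
G(10) = mex{0,0,0} = 1
G(11) = mex{1,1,1,0} = 2
G(12) = mex{2,2,0,1} = 3
G(13) = mex{3,0,1,0} = 2
G(14) = mex{2,1,0,1} = 3
G(15) = mex{3,0,1,0} = 2
G(16) = mex{2,1,2,1} = 0
G(17) = mex{0,2,0,2} = 1
G(18) = mex{1,3,1,0} = 2
G(19) = mex{2,2,0,1} = 3
G(20) = mex{3,3,1,0} = 2
G(21) = mex{2,2,2,1} = 0
G(22) = mex{0,0,3,2} = 1
G(23) = mex{1,1,2,3} = 0
G(24) = mex{0,2,3,2} = 1
G(25) = mex{1,3,2,3} = 0
G(26) = mex{0,2,0,2} = 1
G(27) = mex{1,0,1,0} = 2
G(28) = mex{2,1,2,1} = 0
G(29) = mex{0,0,3,2} = 1
G(30) = mex{1,1,2,3} = 0
G(31) = mex{0,0,0,2} = 1
G(32) = mex{1,1,1,0} = 2
G(33) = mex{2,2,0,1} = 3

3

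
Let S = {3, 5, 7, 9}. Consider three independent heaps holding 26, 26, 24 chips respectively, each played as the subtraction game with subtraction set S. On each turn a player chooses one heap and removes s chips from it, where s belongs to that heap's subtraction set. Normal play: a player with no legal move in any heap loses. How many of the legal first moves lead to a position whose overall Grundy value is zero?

All heaps use S = {3, 5, 7, 9}:
G(0) = 0
G(1) = mex{} = 0
G(2) = mex{} = 0
G(3) = mex{0} = 1
G(4) = mex{0} = 1
G(5) = mex{0,0} = 1
G(6) = mex{1,0} = 2
G(7) = mex{1,0,0} = 2
G(8) = mex{1,1,0} = 2
G(9) = mex{2,1,0,0} = 3
G(10) = mex{2,1,1,0} = 3
G(11) = mex{2,2,1,0} = 3
G(12) = mex{3,2,1,1} = 0
G(13) = mex{3,2,2,1} = 0
G(14) = mex{3,3,2,1} = 0
G(15) = mex{0,3,2,2} = 1
G(16) = mex{0,3,3,2} = 1
G(17) = mex{0,0,3,2} = 1
G(18) = mex{1,0,3,3} = 2
G(19) = mex{1,0,0,3} = 2
G(20) = mex{1,1,0,3} = 2
G(21) = mex{2,1,0,0} = 3
G(22) = mex{2,1,1,0} = 3
G(23) = mex{2,2,1,0} = 3
G(24) = mex{3,2,1,1} = 0
G(25) = mex{3,2,2,1} = 0
G(26) = mex{3,3,2,1} = 0
Heap A: G(26) = 0.
Heap B: G(26) = 0.
Heap C: G(24) = 0.
Combined Grundy value = 0 ⊕ 0 ⊕ 0 = 0.
A winning move leaves total XOR = 0, i.e. changes one component's Grundy value g to g ⊕ X where X is the current total.
Heap A: target g' = 0⊕0 = 0, but every legal move changes the Grundy value (mex property), so 0 moves.
Heap B: target g' = 0⊕0 = 0, but every legal move changes the Grundy value (mex property), so 0 moves.
Heap C: target g' = 0⊕0 = 0, but every legal move changes the Grundy value (mex property), so 0 moves.

0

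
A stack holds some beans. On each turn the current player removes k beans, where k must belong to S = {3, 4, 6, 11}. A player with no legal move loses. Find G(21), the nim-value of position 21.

G(0) = 0
G(1) = mex{} = 0
G(2) = mex{} = 0
G(3) = mex{0} = 1
G(4) = mex{0,0} = 1
G(5) = mex{0,0} = 1
G(6) = mex{1,0,0} = 2
G(7) = mex{1,1,0} = 2
G(8) = mex{1,1,0} = 2
G(9) = mex{2,1,1} = 0
G(10) = mex{2,2,1} = 0
G(11) = mex{2,2,1,0} = 3
G(12) = mex{0,2,2,0} = 1
G(13) = mex{0,0,2,0} = 1
G(14) = mex{3,0,2,1} = 4
G(15) = mex{1,3,0,1} = 2
G(16) = mex{1,1,0,1} = 2
G(17) = mex{4,1,3,2} = 0
G(18) = mex{2,4,1,2} = 0
G(19) = mex{2,2,1,2} = 0
G(20) = mex{0,2,4,0} = 1
G(21) = mex{0,0,2,0} = 1

1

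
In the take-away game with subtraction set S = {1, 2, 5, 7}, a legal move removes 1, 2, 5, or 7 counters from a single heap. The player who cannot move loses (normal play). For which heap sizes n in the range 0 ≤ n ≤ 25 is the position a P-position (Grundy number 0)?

0, 3, 6, 9, 12, 15, 18, 21, 24

G(0) = 0
G(1) = mex{0} = 1
G(2) = mex{1,0} = 2
G(3) = mex{2,1} = 0
G(4) = mex{0,2} = 1
G(5) = mex{1,0,0} = 2
G(6) = mex{2,1,1} = 0
G(7) = mex{0,2,2,0} = 1
G(8) = mex{1,0,0,1} = 2
G(9) = mex{2,1,1,2} = 0
G(10) = mex{0,2,2,0} = 1
G(11) = mex{1,0,0,1} = 2
G(12) = mex{2,1,1,2} = 0
G(13) = mex{0,2,2,0} = 1
G(14) = mex{1,0,0,1} = 2
G(15) = mex{2,1,1,2} = 0
G(16) = mex{0,2,2,0} = 1
G(17) = mex{1,0,0,1} = 2
G(18) = mex{2,1,1,2} = 0
G(19) = mex{0,2,2,0} = 1
G(20) = mex{1,0,0,1} = 2
G(21) = mex{2,1,1,2} = 0
G(22) = mex{0,2,2,0} = 1
G(23) = mex{1,0,0,1} = 2
G(24) = mex{2,1,1,2} = 0
G(25) = mex{0,2,2,0} = 1
P-positions are exactly the n with G(n) = 0.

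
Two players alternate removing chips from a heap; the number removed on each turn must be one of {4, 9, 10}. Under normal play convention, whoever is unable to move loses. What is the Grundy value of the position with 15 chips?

0

n :  0  1  2  3  4  5  6  7  8  9 10 11 12 13 14 15
G :  0  0  0  0  1  1  1  1  0  2  2  2  1  3  0  0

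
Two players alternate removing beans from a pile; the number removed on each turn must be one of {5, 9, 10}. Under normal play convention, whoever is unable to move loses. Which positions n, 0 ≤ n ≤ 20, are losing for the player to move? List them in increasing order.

G(0) = 0
G(1) = mex{} = 0
G(2) = mex{} = 0
G(3) = mex{} = 0
G(4) = mex{} = 0
G(5) = mex{0} = 1
G(6) = mex{0} = 1
G(7) = mex{0} = 1
G(8) = mex{0} = 1
G(9) = mex{0,0} = 1
G(10) = mex{1,0,0} = 2
G(11) = mex{1,0,0} = 2
G(12) = mex{1,0,0} = 2
G(13) = mex{1,0,0} = 2
G(14) = mex{1,1,0} = 2
G(15) = mex{2,1,1} = 0
G(16) = mex{2,1,1} = 0
G(17) = mex{2,1,1} = 0
G(18) = mex{2,1,1} = 0
G(19) = mex{2,2,1} = 0
G(20) = mex{0,2,2} = 1
P-positions are exactly the n with G(n) = 0.

0, 1, 2, 3, 4, 15, 16, 17, 18, 19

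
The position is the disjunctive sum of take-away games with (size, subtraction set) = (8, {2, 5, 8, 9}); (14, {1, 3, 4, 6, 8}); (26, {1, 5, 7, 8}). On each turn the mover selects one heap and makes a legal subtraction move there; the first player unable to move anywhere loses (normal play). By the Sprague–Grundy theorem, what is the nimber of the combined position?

1

Heap A, S = {2, 5, 8, 9}:
G(0) = 0
G(1) = mex{} = 0
G(2) = mex{0} = 1
G(3) = mex{0} = 1
G(4) = mex{1} = 0
G(5) = mex{1,0} = 2
G(6) = mex{0,0} = 1
G(7) = mex{2,1} = 0
G(8) = mex{1,1,0} = 2
G_A(8) = 2.
Heap B, S = {1, 3, 4, 6, 8}:
n :  0  1  2  3  4  5  6  7  8  9 10 11 12 13 14
G :  0  1  0  1  2  3  2  0  1  0  1  2  3  2  0
G_B(14) = 0.
Heap C, S = {1, 5, 7, 8}:
G(0) = 0
G(1) = mex{0} = 1
G(2) = mex{1} = 0
G(3) = mex{0} = 1
G(4) = mex{1} = 0
G(5) = mex{0,0} = 1
G(6) = mex{1,1} = 0
G(7) = mex{0,0,0} = 1
G(8) = mex{1,1,1,0} = 2
G(9) = mex{2,0,0,1} = 3
G(10) = mex{3,1,1,0} = 2
G(11) = mex{2,0,0,1} = 3
G(12) = mex{3,1,1,0} = 2
G(13) = mex{2,2,0,1} = 3
G(14) = mex{3,3,1,0} = 2
G(15) = mex{2,2,2,1} = 0
G(16) = mex{0,3,3,2} = 1
G(17) = mex{1,2,2,3} = 0
G(18) = mex{0,3,3,2} = 1
G(19) = mex{1,2,2,3} = 0
G(20) = mex{0,0,3,2} = 1
G(21) = mex{1,1,2,3} = 0
G(22) = mex{0,0,0,2} = 1
G(23) = mex{1,1,1,0} = 2
G(24) = mex{2,0,0,1} = 3
G(25) = mex{3,1,1,0} = 2
G(26) = mex{2,0,0,1} = 3
G_C(26) = 3.
Combined Grundy value = 2 ⊕ 0 ⊕ 3 = 1.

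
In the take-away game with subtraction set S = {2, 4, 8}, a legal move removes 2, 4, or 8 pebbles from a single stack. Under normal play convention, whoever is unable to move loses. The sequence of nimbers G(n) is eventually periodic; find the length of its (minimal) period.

6

n :  0  1  2  3  4  5  6  7  8  9 10 11 12 13 14 15
G :  0  0  1  1  2  2  0  0  1  1  2  2  0  0  1  1
G(n+6) = G(n) holds for n = 0,…,7 (a full window of length max(S) = 8), so the sequence is purely periodic with period 6.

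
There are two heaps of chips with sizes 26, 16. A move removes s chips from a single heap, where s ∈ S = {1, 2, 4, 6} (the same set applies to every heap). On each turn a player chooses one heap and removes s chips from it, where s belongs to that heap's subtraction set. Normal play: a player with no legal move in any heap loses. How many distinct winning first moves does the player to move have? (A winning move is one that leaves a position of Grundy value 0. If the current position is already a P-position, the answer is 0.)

2

All heaps use S = {1, 2, 4, 6}:
n :  0  1  2  3  4  5  6  7  8  9 10 11 12 13 14 15 16 17 18 19 20 21 22 23 24 25 26
G :  0  1  2  0  1  2  3  4  0  1  2  0  1  2  3  4  0  1  2  0  1  2  3  4  0  1  2
Heap A: G(26) = 2.
Heap B: G(16) = 0.
Combined Grundy value = 2 ⊕ 0 = 2.
A winning move leaves total XOR = 0, i.e. changes one component's Grundy value g to g ⊕ X where X is the current total.
Heap A: need g' = 2⊕2 = 0. Options: 26−1→G=1, 26−2→G=0, 26−4→G=3, 26−6→G=1. Hits: 1.
Heap B: need g' = 0⊕2 = 2. Options: 16−1→G=4, 16−2→G=3, 16−4→G=1, 16−6→G=2. Hits: 1.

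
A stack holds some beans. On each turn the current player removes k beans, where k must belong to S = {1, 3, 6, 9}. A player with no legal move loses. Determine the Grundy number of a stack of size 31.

3

n :  0  1  2  3  4  5  6  7  8  9 10 11 12 13 14 15 16 17 18 19 20 21 22 23 24 25 26 27 28 29 30 31
G :  0  1  0  1  0  1  2  3  2  3  2  3  0  1  0  1  0  1  2  3  2  3  2  3  0  1  0  1  0  1  2  3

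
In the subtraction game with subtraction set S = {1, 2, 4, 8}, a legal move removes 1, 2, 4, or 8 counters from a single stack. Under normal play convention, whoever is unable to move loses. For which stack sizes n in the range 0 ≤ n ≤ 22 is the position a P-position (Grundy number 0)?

n :  0  1  2  3  4  5  6  7  8  9 10 11 12 13 14 15 16 17 18 19 20 21 22
G :  0  1  2  0  1  2  0  1  2  0  1  2  0  1  2  0  1  2  0  1  2  0  1
P-positions are exactly the n with G(n) = 0.

0, 3, 6, 9, 12, 15, 18, 21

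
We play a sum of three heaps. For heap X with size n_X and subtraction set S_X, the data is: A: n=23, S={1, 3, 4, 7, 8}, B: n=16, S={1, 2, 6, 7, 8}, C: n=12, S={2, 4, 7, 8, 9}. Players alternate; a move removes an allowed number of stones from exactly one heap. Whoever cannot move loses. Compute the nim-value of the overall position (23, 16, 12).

0

Heap A, S = {1, 3, 4, 7, 8}:
n :  0  1  2  3  4  5  6  7  8  9 10 11 12 13 14 15 16 17 18 19 20 21 22 23
G :  0  1  0  1  2  3  2  3  4  5  4  0  1  0  1  2  3  2  3  4  5  4  0  1
G_A(23) = 1.
Heap B, S = {1, 2, 6, 7, 8}:
G(0) = 0
G(1) = mex{0} = 1
G(2) = mex{1,0} = 2
G(3) = mex{2,1} = 0
G(4) = mex{0,2} = 1
G(5) = mex{1,0} = 2
G(6) = mex{2,1,0} = 3
G(7) = mex{3,2,1,0} = 4
G(8) = mex{4,3,2,1,0} = 5
G(9) = mex{5,4,0,2,1} = 3
G(10) = mex{3,5,1,0,2} = 4
G(11) = mex{4,3,2,1,0} = 5
G(12) = mex{5,4,3,2,1} = 0
G(13) = mex{0,5,4,3,2} = 1
G(14) = mex{1,0,5,4,3} = 2
G(15) = mex{2,1,3,5,4} = 0
G(16) = mex{0,2,4,3,5} = 1
G_B(16) = 1.
Heap C, S = {2, 4, 7, 8, 9}:
n :  0  1  2  3  4  5  6  7  8  9 10 11 12
G :  0  0  1  1  2  2  0  3  1  4  2  0  0
G_C(12) = 0.
Combined Grundy value = 1 ⊕ 1 ⊕ 0 = 0.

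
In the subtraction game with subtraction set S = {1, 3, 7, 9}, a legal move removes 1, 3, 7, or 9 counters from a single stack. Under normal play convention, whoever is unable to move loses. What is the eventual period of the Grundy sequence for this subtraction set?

G(0) = 0
G(1) = mex{0} = 1
G(2) = mex{1} = 0
G(3) = mex{0,0} = 1
G(4) = mex{1,1} = 0
G(5) = mex{0,0} = 1
G(6) = mex{1,1} = 0
G(7) = mex{0,0,0} = 1
G(8) = mex{1,1,1} = 0
G(9) = mex{0,0,0,0} = 1
G(10) = mex{1,1,1,1} = 0
G(11) = mex{0,0,0,0} = 1
G(12) = mex{1,1,1,1} = 0
G(13) = mex{0,0,0,0} = 1
G(14) = mex{1,1,1,1} = 0
G(n+2) = G(n) holds for n = 0,…,8 (a full window of length max(S) = 9), so the sequence is purely periodic with period 2.

2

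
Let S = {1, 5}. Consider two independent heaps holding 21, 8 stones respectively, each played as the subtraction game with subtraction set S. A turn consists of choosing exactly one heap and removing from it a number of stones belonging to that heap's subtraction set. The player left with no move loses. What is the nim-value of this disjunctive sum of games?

1

All heaps use S = {1, 5}:
G(0) = 0
G(1) = mex{0} = 1
G(2) = mex{1} = 0
G(3) = mex{0} = 1
G(4) = mex{1} = 0
G(5) = mex{0,0} = 1
G(6) = mex{1,1} = 0
G(7) = mex{0,0} = 1
G(8) = mex{1,1} = 0
G(9) = mex{0,0} = 1
G(10) = mex{1,1} = 0
G(11) = mex{0,0} = 1
G(12) = mex{1,1} = 0
G(13) = mex{0,0} = 1
G(14) = mex{1,1} = 0
G(15) = mex{0,0} = 1
G(16) = mex{1,1} = 0
G(17) = mex{0,0} = 1
G(18) = mex{1,1} = 0
G(19) = mex{0,0} = 1
G(20) = mex{1,1} = 0
G(21) = mex{0,0} = 1
Heap A: G(21) = 1.
Heap B: G(8) = 0.
Combined Grundy value = 1 ⊕ 0 = 1.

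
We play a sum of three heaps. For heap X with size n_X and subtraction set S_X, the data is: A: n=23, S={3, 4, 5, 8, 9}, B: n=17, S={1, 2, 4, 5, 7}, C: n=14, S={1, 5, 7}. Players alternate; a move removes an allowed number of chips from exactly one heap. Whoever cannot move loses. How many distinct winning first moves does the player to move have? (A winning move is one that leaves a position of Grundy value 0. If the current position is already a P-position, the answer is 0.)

Heap A, S = {3, 4, 5, 8, 9}:
n :  0  1  2  3  4  5  6  7  8  9 10 11 12 13 14 15 16 17 18 19 20 21 22 23
G :  0  0  0  1  1  1  2  2  2  3  3  3  0  0  0  1  1  1  2  2  2  3  3  3
G_A(23) = 3.
Heap B, S = {1, 2, 4, 5, 7}:
G(0) = 0
G(1) = mex{0} = 1
G(2) = mex{1,0} = 2
G(3) = mex{2,1} = 0
G(4) = mex{0,2,0} = 1
G(5) = mex{1,0,1,0} = 2
G(6) = mex{2,1,2,1} = 0
G(7) = mex{0,2,0,2,0} = 1
G(8) = mex{1,0,1,0,1} = 2
G(9) = mex{2,1,2,1,2} = 0
G(10) = mex{0,2,0,2,0} = 1
G(11) = mex{1,0,1,0,1} = 2
G(12) = mex{2,1,2,1,2} = 0
G(13) = mex{0,2,0,2,0} = 1
G(14) = mex{1,0,1,0,1} = 2
G(15) = mex{2,1,2,1,2} = 0
G(16) = mex{0,2,0,2,0} = 1
G(17) = mex{1,0,1,0,1} = 2
G_B(17) = 2.
Heap C, S = {1, 5, 7}:
n :  0  1  2  3  4  5  6  7  8  9 10 11 12 13 14
G :  0  1  0  1  0  1  0  1  0  1  0  1  0  1  0
G_C(14) = 0.
Combined Grundy value = 3 ⊕ 2 ⊕ 0 = 1.
A winning move leaves total XOR = 0, i.e. changes one component's Grundy value g to g ⊕ X where X is the current total.
Heap A: need g' = 3⊕1 = 2. Options: 23−3→G=2, 23−4→G=2, 23−5→G=2, 23−8→G=1, 23−9→G=0. Hits: 3.
Heap B: need g' = 2⊕1 = 3. Options: 17−1→G=1, 17−2→G=0, 17−4→G=1, 17−5→G=0, 17−7→G=1. Hits: 0.
Heap C: need g' = 0⊕1 = 1. Options: 14−1→G=1, 14−5→G=1, 14−7→G=1. Hits: 3.

6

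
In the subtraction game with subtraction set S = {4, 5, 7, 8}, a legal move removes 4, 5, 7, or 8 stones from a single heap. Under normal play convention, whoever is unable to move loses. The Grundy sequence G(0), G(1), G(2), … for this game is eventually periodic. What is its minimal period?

G(0) = 0
G(1) = mex{} = 0
G(2) = mex{} = 0
G(3) = mex{} = 0
G(4) = mex{0} = 1
G(5) = mex{0,0} = 1
G(6) = mex{0,0} = 1
G(7) = mex{0,0,0} = 1
G(8) = mex{1,0,0,0} = 2
G(9) = mex{1,1,0,0} = 2
G(10) = mex{1,1,0,0} = 2
G(11) = mex{1,1,1,0} = 2
G(12) = mex{2,1,1,1} = 0
G(13) = mex{2,2,1,1} = 0
G(14) = mex{2,2,1,1} = 0
G(15) = mex{2,2,2,1} = 0
G(16) = mex{0,2,2,2} = 1
G(17) = mex{0,0,2,2} = 1
G(18) = mex{0,0,2,2} = 1
G(19) = mex{0,0,0,2} = 1
G(20) = mex{1,0,0,0} = 2
G(21) = mex{1,1,0,0} = 2
G(22) = mex{1,1,0,0} = 2
G(23) = mex{1,1,1,0} = 2
G(24) = mex{2,1,1,1} = 0
G(25) = mex{2,2,1,1} = 0
G(n+12) = G(n) holds for n = 0,…,7 (a full window of length max(S) = 8), so the sequence is purely periodic with period 12.

12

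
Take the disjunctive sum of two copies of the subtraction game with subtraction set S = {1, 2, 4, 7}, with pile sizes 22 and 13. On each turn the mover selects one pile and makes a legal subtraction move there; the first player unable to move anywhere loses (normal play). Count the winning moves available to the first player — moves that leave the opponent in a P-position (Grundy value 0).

0

All piles use S = {1, 2, 4, 7}:
G(0) = 0
G(1) = mex{0} = 1
G(2) = mex{1,0} = 2
G(3) = mex{2,1} = 0
G(4) = mex{0,2,0} = 1
G(5) = mex{1,0,1} = 2
G(6) = mex{2,1,2} = 0
G(7) = mex{0,2,0,0} = 1
G(8) = mex{1,0,1,1} = 2
G(9) = mex{2,1,2,2} = 0
G(10) = mex{0,2,0,0} = 1
G(11) = mex{1,0,1,1} = 2
G(12) = mex{2,1,2,2} = 0
G(13) = mex{0,2,0,0} = 1
G(14) = mex{1,0,1,1} = 2
G(15) = mex{2,1,2,2} = 0
G(16) = mex{0,2,0,0} = 1
G(17) = mex{1,0,1,1} = 2
G(18) = mex{2,1,2,2} = 0
G(19) = mex{0,2,0,0} = 1
G(20) = mex{1,0,1,1} = 2
G(21) = mex{2,1,2,2} = 0
G(22) = mex{0,2,0,0} = 1
Pile A: G(22) = 1.
Pile B: G(13) = 1.
Combined Grundy value = 1 ⊕ 1 = 0.
A winning move leaves total XOR = 0, i.e. changes one component's Grundy value g to g ⊕ X where X is the current total.
Pile A: target g' = 1⊕0 = 1, but every legal move changes the Grundy value (mex property), so 0 moves.
Pile B: target g' = 1⊕0 = 1, but every legal move changes the Grundy value (mex property), so 0 moves.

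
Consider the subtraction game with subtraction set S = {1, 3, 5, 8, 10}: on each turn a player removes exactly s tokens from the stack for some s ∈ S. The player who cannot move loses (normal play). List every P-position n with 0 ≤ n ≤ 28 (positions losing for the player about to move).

G(0) = 0
G(1) = mex{0} = 1
G(2) = mex{1} = 0
G(3) = mex{0,0} = 1
G(4) = mex{1,1} = 0
G(5) = mex{0,0,0} = 1
G(6) = mex{1,1,1} = 0
G(7) = mex{0,0,0} = 1
G(8) = mex{1,1,1,0} = 2
G(9) = mex{2,0,0,1} = 3
G(10) = mex{3,1,1,0,0} = 2
G(11) = mex{2,2,0,1,1} = 3
G(12) = mex{3,3,1,0,0} = 2
G(13) = mex{2,2,2,1,1} = 0
G(14) = mex{0,3,3,0,0} = 1
G(15) = mex{1,2,2,1,1} = 0
G(16) = mex{0,0,3,2,0} = 1
G(17) = mex{1,1,2,3,1} = 0
G(18) = mex{0,0,0,2,2} = 1
G(19) = mex{1,1,1,3,3} = 0
G(20) = mex{0,0,0,2,2} = 1
G(21) = mex{1,1,1,0,3} = 2
G(22) = mex{2,0,0,1,2} = 3
G(23) = mex{3,1,1,0,0} = 2
G(24) = mex{2,2,0,1,1} = 3
G(25) = mex{3,3,1,0,0} = 2
G(26) = mex{2,2,2,1,1} = 0
G(27) = mex{0,3,3,0,0} = 1
G(28) = mex{1,2,2,1,1} = 0
P-positions are exactly the n with G(n) = 0.

0, 2, 4, 6, 13, 15, 17, 19, 26, 28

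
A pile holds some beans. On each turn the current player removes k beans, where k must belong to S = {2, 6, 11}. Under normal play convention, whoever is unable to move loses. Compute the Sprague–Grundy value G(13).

0

n :  0  1  2  3  4  5  6  7  8  9 10 11 12 13
G :  0  0  1  1  0  0  1  1  0  0  1  1  2  0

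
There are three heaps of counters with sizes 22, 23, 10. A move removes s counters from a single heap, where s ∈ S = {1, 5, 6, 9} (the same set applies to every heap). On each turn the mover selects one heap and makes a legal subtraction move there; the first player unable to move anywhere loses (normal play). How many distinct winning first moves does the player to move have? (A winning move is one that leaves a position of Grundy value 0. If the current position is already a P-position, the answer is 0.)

5

All heaps use S = {1, 5, 6, 9}:
n :  0  1  2  3  4  5  6  7  8  9 10 11 12 13 14 15 16 17 18 19 20 21 22 23
G :  0  1  0  1  0  1  2  3  2  3  2  3  0  1  0  1  0  1  2  3  2  3  2  3
Heap A: G(22) = 2.
Heap B: G(23) = 3.
Heap C: G(10) = 2.
Combined Grundy value = 2 ⊕ 3 ⊕ 2 = 3.
A winning move leaves total XOR = 0, i.e. changes one component's Grundy value g to g ⊕ X where X is the current total.
Heap A: need g' = 2⊕3 = 1. Options: 22−1→G=3, 22−5→G=1, 22−6→G=0, 22−9→G=1. Hits: 2.
Heap B: need g' = 3⊕3 = 0. Options: 23−1→G=2, 23−5→G=2, 23−6→G=1, 23−9→G=0. Hits: 1.
Heap C: need g' = 2⊕3 = 1. Options: 10−1→G=3, 10−5→G=1, 10−6→G=0, 10−9→G=1. Hits: 2.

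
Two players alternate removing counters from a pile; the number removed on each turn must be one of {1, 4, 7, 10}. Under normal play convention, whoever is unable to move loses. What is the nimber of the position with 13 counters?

n :  0  1  2  3  4  5  6  7  8  9 10 11 12 13
G :  0  1  0  1  2  0  1  2  0  1  2  0  1  0

0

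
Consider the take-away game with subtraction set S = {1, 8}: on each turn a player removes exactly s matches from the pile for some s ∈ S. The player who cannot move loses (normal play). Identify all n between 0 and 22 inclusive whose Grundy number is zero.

n :  0  1  2  3  4  5  6  7  8  9 10 11 12 13 14 15 16 17 18 19 20 21 22
G :  0  1  0  1  0  1  0  1  2  0  1  0  1  0  1  0  1  2  0  1  0  1  0
P-positions are exactly the n with G(n) = 0.

0, 2, 4, 6, 9, 11, 13, 15, 18, 20, 22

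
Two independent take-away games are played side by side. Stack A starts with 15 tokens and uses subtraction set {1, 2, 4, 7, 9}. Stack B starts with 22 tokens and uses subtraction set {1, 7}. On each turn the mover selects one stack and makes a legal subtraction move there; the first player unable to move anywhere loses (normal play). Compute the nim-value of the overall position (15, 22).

Stack A, S = {1, 2, 4, 7, 9}:
n :  0  1  2  3  4  5  6  7  8  9 10 11 12 13 14 15
G :  0  1  2  0  1  2  0  1  2  3  4  0  1  2  0  1
G_A(15) = 1.
Stack B, S = {1, 7}:
n :  0  1  2  3  4  5  6  7  8  9 10 11 12 13 14 15 16 17 18 19 20 21 22
G :  0  1  0  1  0  1  0  1  0  1  0  1  0  1  0  1  0  1  0  1  0  1  0
G_B(22) = 0.
Combined Grundy value = 1 ⊕ 0 = 1.

1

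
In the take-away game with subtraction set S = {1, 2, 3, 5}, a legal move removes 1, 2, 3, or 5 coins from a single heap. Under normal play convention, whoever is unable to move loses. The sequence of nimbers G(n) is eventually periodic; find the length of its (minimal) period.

G(0) = 0
G(1) = mex{0} = 1
G(2) = mex{1,0} = 2
G(3) = mex{2,1,0} = 3
G(4) = mex{3,2,1} = 0
G(5) = mex{0,3,2,0} = 1
G(6) = mex{1,0,3,1} = 2
G(7) = mex{2,1,0,2} = 3
G(8) = mex{3,2,1,3} = 0
G(9) = mex{0,3,2,0} = 1
G(10) = mex{1,0,3,1} = 2
G(11) = mex{2,1,0,2} = 3
G(12) = mex{3,2,1,3} = 0
G(13) = mex{0,3,2,0} = 1
G(14) = mex{1,0,3,1} = 2
G(n+4) = G(n) holds for n = 0,…,4 (a full window of length max(S) = 5), so the sequence is purely periodic with period 4.

4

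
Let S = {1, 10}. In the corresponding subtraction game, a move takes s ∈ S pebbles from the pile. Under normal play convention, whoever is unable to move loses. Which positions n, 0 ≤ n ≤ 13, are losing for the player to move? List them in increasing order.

G(0) = 0
G(1) = mex{0} = 1
G(2) = mex{1} = 0
G(3) = mex{0} = 1
G(4) = mex{1} = 0
G(5) = mex{0} = 1
G(6) = mex{1} = 0
G(7) = mex{0} = 1
G(8) = mex{1} = 0
G(9) = mex{0} = 1
G(10) = mex{1,0} = 2
G(11) = mex{2,1} = 0
G(12) = mex{0,0} = 1
G(13) = mex{1,1} = 0
P-positions are exactly the n with G(n) = 0.

0, 2, 4, 6, 8, 11, 13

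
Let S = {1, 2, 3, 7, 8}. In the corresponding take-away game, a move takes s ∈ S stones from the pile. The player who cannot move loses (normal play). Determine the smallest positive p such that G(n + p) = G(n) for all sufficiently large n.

9

G(0) = 0
G(1) = mex{0} = 1
G(2) = mex{1,0} = 2
G(3) = mex{2,1,0} = 3
G(4) = mex{3,2,1} = 0
G(5) = mex{0,3,2} = 1
G(6) = mex{1,0,3} = 2
G(7) = mex{2,1,0,0} = 3
G(8) = mex{3,2,1,1,0} = 4
G(9) = mex{4,3,2,2,1} = 0
G(10) = mex{0,4,3,3,2} = 1
G(11) = mex{1,0,4,0,3} = 2
G(12) = mex{2,1,0,1,0} = 3
G(13) = mex{3,2,1,2,1} = 0
G(14) = mex{0,3,2,3,2} = 1
G(15) = mex{1,0,3,4,3} = 2
G(16) = mex{2,1,0,0,4} = 3
G(17) = mex{3,2,1,1,0} = 4
G(18) = mex{4,3,2,2,1} = 0
G(19) = mex{0,4,3,3,2} = 1
G(n+9) = G(n) holds for n = 0,…,7 (a full window of length max(S) = 8), so the sequence is purely periodic with period 9.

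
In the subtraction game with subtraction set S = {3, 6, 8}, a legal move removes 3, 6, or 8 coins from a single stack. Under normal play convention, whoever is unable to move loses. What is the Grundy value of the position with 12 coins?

0

n :  0  1  2  3  4  5  6  7  8  9 10 11 12
G :  0  0  0  1  1  1  2  2  2  3  3  0  0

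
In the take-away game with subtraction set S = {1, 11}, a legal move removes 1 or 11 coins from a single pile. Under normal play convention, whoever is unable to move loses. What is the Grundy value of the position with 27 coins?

1

G(0) = 0
G(1) = mex{0} = 1
G(2) = mex{1} = 0
G(3) = mex{0} = 1
G(4) = mex{1} = 0
G(5) = mex{0} = 1
G(6) = mex{1} = 0
G(7) = mex{0} = 1
G(8) = mex{1} = 0
G(9) = mex{0} = 1
G(10) = mex{1} = 0
G(11) = mex{0,0} = 1
G(12) = mex{1,1} = 0
G(13) = mex{0,0} = 1
G(14) = mex{1,1} = 0
G(15) = mex{0,0} = 1
G(16) = mex{1,1} = 0
G(17) = mex{0,0} = 1
G(18) = mex{1,1} = 0
G(19) = mex{0,0} = 1
G(20) = mex{1,1} = 0
G(21) = mex{0,0} = 1
G(22) = mex{1,1} = 0
G(23) = mex{0,0} = 1
G(24) = mex{1,1} = 0
G(25) = mex{0,0} = 1
G(26) = mex{1,1} = 0
G(27) = mex{0,0} = 1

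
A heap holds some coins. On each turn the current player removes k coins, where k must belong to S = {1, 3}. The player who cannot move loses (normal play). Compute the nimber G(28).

G(0) = 0
G(1) = mex{0} = 1
G(2) = mex{1} = 0
G(3) = mex{0,0} = 1
G(4) = mex{1,1} = 0
G(5) = mex{0,0} = 1
G(6) = mex{1,1} = 0
G(7) = mex{0,0} = 1
G(8) = mex{1,1} = 0
G(9) = mex{0,0} = 1
G(10) = mex{1,1} = 0
G(11) = mex{0,0} = 1
G(12) = mex{1,1} = 0
G(13) = mex{0,0} = 1
G(14) = mex{1,1} = 0
G(15) = mex{0,0} = 1
G(16) = mex{1,1} = 0
G(17) = mex{0,0} = 1
G(18) = mex{1,1} = 0
G(19) = mex{0,0} = 1
G(20) = mex{1,1} = 0
G(21) = mex{0,0} = 1
G(22) = mex{1,1} = 0
G(23) = mex{0,0} = 1
G(24) = mex{1,1} = 0
G(25) = mex{0,0} = 1
G(26) = mex{1,1} = 0
G(27) = mex{0,0} = 1
G(28) = mex{1,1} = 0

0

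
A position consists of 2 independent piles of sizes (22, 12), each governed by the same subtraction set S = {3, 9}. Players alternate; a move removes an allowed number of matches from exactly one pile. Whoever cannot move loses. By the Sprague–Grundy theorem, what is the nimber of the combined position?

1

All piles use S = {3, 9}:
G(0) = 0
G(1) = mex{} = 0
G(2) = mex{} = 0
G(3) = mex{0} = 1
G(4) = mex{0} = 1
G(5) = mex{0} = 1
G(6) = mex{1} = 0
G(7) = mex{1} = 0
G(8) = mex{1} = 0
G(9) = mex{0,0} = 1
G(10) = mex{0,0} = 1
G(11) = mex{0,0} = 1
G(12) = mex{1,1} = 0
G(13) = mex{1,1} = 0
G(14) = mex{1,1} = 0
G(15) = mex{0,0} = 1
G(16) = mex{0,0} = 1
G(17) = mex{0,0} = 1
G(18) = mex{1,1} = 0
G(19) = mex{1,1} = 0
G(20) = mex{1,1} = 0
G(21) = mex{0,0} = 1
G(22) = mex{0,0} = 1
Pile A: G(22) = 1.
Pile B: G(12) = 0.
Combined Grundy value = 1 ⊕ 0 = 1.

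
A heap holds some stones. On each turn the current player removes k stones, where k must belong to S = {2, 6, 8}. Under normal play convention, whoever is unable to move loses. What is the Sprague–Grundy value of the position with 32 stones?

0

G(0) = 0
G(1) = mex{} = 0
G(2) = mex{0} = 1
G(3) = mex{0} = 1
G(4) = mex{1} = 0
G(5) = mex{1} = 0
G(6) = mex{0,0} = 1
G(7) = mex{0,0} = 1
G(8) = mex{1,1,0} = 2
G(9) = mex{1,1,0} = 2
G(10) = mex{2,0,1} = 3
G(11) = mex{2,0,1} = 3
G(12) = mex{3,1,0} = 2
G(13) = mex{3,1,0} = 2
G(14) = mex{2,2,1} = 0
G(15) = mex{2,2,1} = 0
G(16) = mex{0,3,2} = 1
G(17) = mex{0,3,2} = 1
G(18) = mex{1,2,3} = 0
G(19) = mex{1,2,3} = 0
G(20) = mex{0,0,2} = 1
G(21) = mex{0,0,2} = 1
G(22) = mex{1,1,0} = 2
G(23) = mex{1,1,0} = 2
G(24) = mex{2,0,1} = 3
G(25) = mex{2,0,1} = 3
G(26) = mex{3,1,0} = 2
G(27) = mex{3,1,0} = 2
G(28) = mex{2,2,1} = 0
G(29) = mex{2,2,1} = 0
G(30) = mex{0,3,2} = 1
G(31) = mex{0,3,2} = 1
G(32) = mex{1,2,3} = 0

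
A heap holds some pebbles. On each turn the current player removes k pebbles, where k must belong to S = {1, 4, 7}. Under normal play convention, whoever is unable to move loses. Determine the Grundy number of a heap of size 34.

n :  0  1  2  3  4  5  6  7  8  9 10 11 12 13 14 15 16 17 18 19 20 21 22 23 24 25 26 27 28 29 30 31 32 33 34
G :  0  1  0  1  2  0  1  2  0  1  0  1  2  0  1  2  0  1  0  1  2  0  1  2  0  1  0  1  2  0  1  2  0  1  0

0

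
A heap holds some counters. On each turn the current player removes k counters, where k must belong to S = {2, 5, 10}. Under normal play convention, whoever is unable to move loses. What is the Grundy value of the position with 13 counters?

G(0) = 0
G(1) = mex{} = 0
G(2) = mex{0} = 1
G(3) = mex{0} = 1
G(4) = mex{1} = 0
G(5) = mex{1,0} = 2
G(6) = mex{0,0} = 1
G(7) = mex{2,1} = 0
G(8) = mex{1,1} = 0
G(9) = mex{0,0} = 1
G(10) = mex{0,2,0} = 1
G(11) = mex{1,1,0} = 2
G(12) = mex{1,0,1} = 2
G(13) = mex{2,0,1} = 3

3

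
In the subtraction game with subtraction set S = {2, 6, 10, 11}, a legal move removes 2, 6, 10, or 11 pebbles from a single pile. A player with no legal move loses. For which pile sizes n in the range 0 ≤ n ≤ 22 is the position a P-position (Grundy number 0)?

0, 1, 4, 5, 8, 9, 13, 17, 21, 22

n :  0  1  2  3  4  5  6  7  8  9 10 11 12 13 14 15 16 17 18 19 20 21 22
G :  0  0  1  1  0  0  1  1  0  0  1  1  2  0  3  1  2  0  3  1  2  0  0
P-positions are exactly the n with G(n) = 0.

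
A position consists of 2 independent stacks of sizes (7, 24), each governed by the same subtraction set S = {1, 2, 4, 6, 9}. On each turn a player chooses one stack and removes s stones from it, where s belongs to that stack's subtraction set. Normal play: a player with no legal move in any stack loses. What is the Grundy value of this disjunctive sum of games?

4

All stacks use S = {1, 2, 4, 6, 9}:
n :  0  1  2  3  4  5  6  7  8  9 10 11 12 13 14 15 16 17 18 19 20 21 22 23 24
G :  0  1  2  0  1  2  3  4  0  1  2  0  1  2  3  4  0  1  2  0  1  2  3  4  0
Stack A: G(7) = 4.
Stack B: G(24) = 0.
Combined Grundy value = 4 ⊕ 0 = 4.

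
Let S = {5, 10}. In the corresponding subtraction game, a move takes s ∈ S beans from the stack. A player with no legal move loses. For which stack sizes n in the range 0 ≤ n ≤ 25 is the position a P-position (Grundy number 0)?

n :  0  1  2  3  4  5  6  7  8  9 10 11 12 13 14 15 16 17 18 19 20 21 22 23 24 25
G :  0  0  0  0  0  1  1  1  1  1  2  2  2  2  2  0  0  0  0  0  1  1  1  1  1  2
P-positions are exactly the n with G(n) = 0.

0, 1, 2, 3, 4, 15, 16, 17, 18, 19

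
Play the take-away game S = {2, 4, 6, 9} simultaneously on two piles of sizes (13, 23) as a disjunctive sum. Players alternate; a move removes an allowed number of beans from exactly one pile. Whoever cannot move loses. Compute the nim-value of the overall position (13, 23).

3

All piles use S = {2, 4, 6, 9}:
G(0) = 0
G(1) = mex{} = 0
G(2) = mex{0} = 1
G(3) = mex{0} = 1
G(4) = mex{1,0} = 2
G(5) = mex{1,0} = 2
G(6) = mex{2,1,0} = 3
G(7) = mex{2,1,0} = 3
G(8) = mex{3,2,1} = 0
G(9) = mex{3,2,1,0} = 4
G(10) = mex{0,3,2,0} = 1
G(11) = mex{4,3,2,1} = 0
G(12) = mex{1,0,3,1} = 2
G(13) = mex{0,4,3,2} = 1
G(14) = mex{2,1,0,2} = 3
G(15) = mex{1,0,4,3} = 2
G(16) = mex{3,2,1,3} = 0
G(17) = mex{2,1,0,0} = 3
G(18) = mex{0,3,2,4} = 1
G(19) = mex{3,2,1,1} = 0
G(20) = mex{1,0,3,0} = 2
G(21) = mex{0,3,2,2} = 1
G(22) = mex{2,1,0,1} = 3
G(23) = mex{1,0,3,3} = 2
Pile A: G(13) = 1.
Pile B: G(23) = 2.
Combined Grundy value = 1 ⊕ 2 = 3.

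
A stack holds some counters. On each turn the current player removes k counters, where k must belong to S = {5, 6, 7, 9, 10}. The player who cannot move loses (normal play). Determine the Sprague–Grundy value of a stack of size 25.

G(0) = 0
G(1) = mex{} = 0
G(2) = mex{} = 0
G(3) = mex{} = 0
G(4) = mex{} = 0
G(5) = mex{0} = 1
G(6) = mex{0,0} = 1
G(7) = mex{0,0,0} = 1
G(8) = mex{0,0,0} = 1
G(9) = mex{0,0,0,0} = 1
G(10) = mex{1,0,0,0,0} = 2
G(11) = mex{1,1,0,0,0} = 2
G(12) = mex{1,1,1,0,0} = 2
G(13) = mex{1,1,1,0,0} = 2
G(14) = mex{1,1,1,1,0} = 2
G(15) = mex{2,1,1,1,1} = 0
G(16) = mex{2,2,1,1,1} = 0
G(17) = mex{2,2,2,1,1} = 0
G(18) = mex{2,2,2,1,1} = 0
G(19) = mex{2,2,2,2,1} = 0
G(20) = mex{0,2,2,2,2} = 1
G(21) = mex{0,0,2,2,2} = 1
G(22) = mex{0,0,0,2,2} = 1
G(23) = mex{0,0,0,2,2} = 1
G(24) = mex{0,0,0,0,2} = 1
G(25) = mex{1,0,0,0,0} = 2

2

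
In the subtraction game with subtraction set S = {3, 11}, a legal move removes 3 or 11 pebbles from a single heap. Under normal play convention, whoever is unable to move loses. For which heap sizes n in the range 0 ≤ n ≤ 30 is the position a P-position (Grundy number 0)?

G(0) = 0
G(1) = mex{} = 0
G(2) = mex{} = 0
G(3) = mex{0} = 1
G(4) = mex{0} = 1
G(5) = mex{0} = 1
G(6) = mex{1} = 0
G(7) = mex{1} = 0
G(8) = mex{1} = 0
G(9) = mex{0} = 1
G(10) = mex{0} = 1
G(11) = mex{0,0} = 1
G(12) = mex{1,0} = 2
G(13) = mex{1,0} = 2
G(14) = mex{1,1} = 0
G(15) = mex{2,1} = 0
G(16) = mex{2,1} = 0
G(17) = mex{0,0} = 1
G(18) = mex{0,0} = 1
G(19) = mex{0,0} = 1
G(20) = mex{1,1} = 0
G(21) = mex{1,1} = 0
G(22) = mex{1,1} = 0
G(23) = mex{0,2} = 1
G(24) = mex{0,2} = 1
G(25) = mex{0,0} = 1
G(26) = mex{1,0} = 2
G(27) = mex{1,0} = 2
G(28) = mex{1,1} = 0
G(29) = mex{2,1} = 0
G(30) = mex{2,1} = 0
P-positions are exactly the n with G(n) = 0.

0, 1, 2, 6, 7, 8, 14, 15, 16, 20, 21, 22, 28, 29, 30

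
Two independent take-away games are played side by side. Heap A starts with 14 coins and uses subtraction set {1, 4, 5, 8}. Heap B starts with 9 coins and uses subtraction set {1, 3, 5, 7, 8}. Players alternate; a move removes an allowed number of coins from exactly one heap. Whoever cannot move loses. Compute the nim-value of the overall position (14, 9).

0

Heap A, S = {1, 4, 5, 8}:
n :  0  1  2  3  4  5  6  7  8  9 10 11 12 13 14
G :  0  1  0  1  2  3  2  3  4  0  1  0  1  2  3
G_A(14) = 3.
Heap B, S = {1, 3, 5, 7, 8}:
n : 0 1 2 3 4 5 6 7 8 9
G : 0 1 0 1 0 1 0 1 2 3
G_B(9) = 3.
Combined Grundy value = 3 ⊕ 3 = 0.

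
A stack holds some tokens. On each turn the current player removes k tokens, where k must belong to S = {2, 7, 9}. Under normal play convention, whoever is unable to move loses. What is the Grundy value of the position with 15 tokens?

n :  0  1  2  3  4  5  6  7  8  9 10 11 12 13 14 15
G :  0  0  1  1  0  0  1  1  2  2  3  3  2  2  3  0

0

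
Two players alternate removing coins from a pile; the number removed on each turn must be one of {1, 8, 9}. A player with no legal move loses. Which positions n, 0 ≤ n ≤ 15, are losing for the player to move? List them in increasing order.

0, 2, 4, 6

n :  0  1  2  3  4  5  6  7  8  9 10 11 12 13 14 15
G :  0  1  0  1  0  1  0  1  2  3  2  3  2  3  2  3
P-positions are exactly the n with G(n) = 0.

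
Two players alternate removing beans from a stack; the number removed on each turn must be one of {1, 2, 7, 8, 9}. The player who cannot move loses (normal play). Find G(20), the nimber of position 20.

1

G(0) = 0
G(1) = mex{0} = 1
G(2) = mex{1,0} = 2
G(3) = mex{2,1} = 0
G(4) = mex{0,2} = 1
G(5) = mex{1,0} = 2
G(6) = mex{2,1} = 0
G(7) = mex{0,2,0} = 1
G(8) = mex{1,0,1,0} = 2
G(9) = mex{2,1,2,1,0} = 3
G(10) = mex{3,2,0,2,1} = 4
G(11) = mex{4,3,1,0,2} = 5
G(12) = mex{5,4,2,1,0} = 3
G(13) = mex{3,5,0,2,1} = 4
G(14) = mex{4,3,1,0,2} = 5
G(15) = mex{5,4,2,1,0} = 3
G(16) = mex{3,5,3,2,1} = 0
G(17) = mex{0,3,4,3,2} = 1
G(18) = mex{1,0,5,4,3} = 2
G(19) = mex{2,1,3,5,4} = 0
G(20) = mex{0,2,4,3,5} = 1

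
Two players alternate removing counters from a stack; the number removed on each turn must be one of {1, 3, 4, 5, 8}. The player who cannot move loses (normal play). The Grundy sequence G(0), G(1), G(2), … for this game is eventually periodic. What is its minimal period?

9

G(0) = 0
G(1) = mex{0} = 1
G(2) = mex{1} = 0
G(3) = mex{0,0} = 1
G(4) = mex{1,1,0} = 2
G(5) = mex{2,0,1,0} = 3
G(6) = mex{3,1,0,1} = 2
G(7) = mex{2,2,1,0} = 3
G(8) = mex{3,3,2,1,0} = 4
G(9) = mex{4,2,3,2,1} = 0
G(10) = mex{0,3,2,3,0} = 1
G(11) = mex{1,4,3,2,1} = 0
G(12) = mex{0,0,4,3,2} = 1
G(13) = mex{1,1,0,4,3} = 2
G(14) = mex{2,0,1,0,2} = 3
G(15) = mex{3,1,0,1,3} = 2
G(16) = mex{2,2,1,0,4} = 3
G(17) = mex{3,3,2,1,0} = 4
G(18) = mex{4,2,3,2,1} = 0
G(19) = mex{0,3,2,3,0} = 1
G(n+9) = G(n) holds for n = 0,…,7 (a full window of length max(S) = 8), so the sequence is purely periodic with period 9.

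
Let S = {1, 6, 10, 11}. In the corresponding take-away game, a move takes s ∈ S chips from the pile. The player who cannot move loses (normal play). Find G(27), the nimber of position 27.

2

G(0) = 0
G(1) = mex{0} = 1
G(2) = mex{1} = 0
G(3) = mex{0} = 1
G(4) = mex{1} = 0
G(5) = mex{0} = 1
G(6) = mex{1,0} = 2
G(7) = mex{2,1} = 0
G(8) = mex{0,0} = 1
G(9) = mex{1,1} = 0
G(10) = mex{0,0,0} = 1
G(11) = mex{1,1,1,0} = 2
G(12) = mex{2,2,0,1} = 3
G(13) = mex{3,0,1,0} = 2
G(14) = mex{2,1,0,1} = 3
G(15) = mex{3,0,1,0} = 2
G(16) = mex{2,1,2,1} = 0
G(17) = mex{0,2,0,2} = 1
G(18) = mex{1,3,1,0} = 2
G(19) = mex{2,2,0,1} = 3
G(20) = mex{3,3,1,0} = 2
G(21) = mex{2,2,2,1} = 0
G(22) = mex{0,0,3,2} = 1
G(23) = mex{1,1,2,3} = 0
G(24) = mex{0,2,3,2} = 1
G(25) = mex{1,3,2,3} = 0
G(26) = mex{0,2,0,2} = 1
G(27) = mex{1,0,1,0} = 2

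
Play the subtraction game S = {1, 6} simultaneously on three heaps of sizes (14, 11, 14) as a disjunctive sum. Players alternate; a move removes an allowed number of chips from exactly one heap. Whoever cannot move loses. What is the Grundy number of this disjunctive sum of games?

0

All heaps use S = {1, 6}:
G(0) = 0
G(1) = mex{0} = 1
G(2) = mex{1} = 0
G(3) = mex{0} = 1
G(4) = mex{1} = 0
G(5) = mex{0} = 1
G(6) = mex{1,0} = 2
G(7) = mex{2,1} = 0
G(8) = mex{0,0} = 1
G(9) = mex{1,1} = 0
G(10) = mex{0,0} = 1
G(11) = mex{1,1} = 0
G(12) = mex{0,2} = 1
G(13) = mex{1,0} = 2
G(14) = mex{2,1} = 0
Heap A: G(14) = 0.
Heap B: G(11) = 0.
Heap C: G(14) = 0.
Combined Grundy value = 0 ⊕ 0 ⊕ 0 = 0.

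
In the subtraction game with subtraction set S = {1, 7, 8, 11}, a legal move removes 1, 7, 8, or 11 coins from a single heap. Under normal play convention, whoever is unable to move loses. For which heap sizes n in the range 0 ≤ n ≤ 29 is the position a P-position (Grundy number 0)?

0, 2, 4, 6, 16, 18, 20, 22

n :  0  1  2  3  4  5  6  7  8  9 10 11 12 13 14 15 16 17 18 19 20 21 22 23 24 25 26 27 28 29
G :  0  1  0  1  0  1  0  1  2  3  2  3  2  3  2  3  0  1  0  1  0  1  0  1  2  3  2  3  2  3
P-positions are exactly the n with G(n) = 0.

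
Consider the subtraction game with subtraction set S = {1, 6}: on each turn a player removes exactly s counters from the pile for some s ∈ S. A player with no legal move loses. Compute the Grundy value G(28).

0

G(0) = 0
G(1) = mex{0} = 1
G(2) = mex{1} = 0
G(3) = mex{0} = 1
G(4) = mex{1} = 0
G(5) = mex{0} = 1
G(6) = mex{1,0} = 2
G(7) = mex{2,1} = 0
G(8) = mex{0,0} = 1
G(9) = mex{1,1} = 0
G(10) = mex{0,0} = 1
G(11) = mex{1,1} = 0
G(12) = mex{0,2} = 1
G(13) = mex{1,0} = 2
G(14) = mex{2,1} = 0
G(15) = mex{0,0} = 1
G(16) = mex{1,1} = 0
G(17) = mex{0,0} = 1
G(18) = mex{1,1} = 0
G(19) = mex{0,2} = 1
G(20) = mex{1,0} = 2
G(21) = mex{2,1} = 0
G(22) = mex{0,0} = 1
G(23) = mex{1,1} = 0
G(24) = mex{0,0} = 1
G(25) = mex{1,1} = 0
G(26) = mex{0,2} = 1
G(27) = mex{1,0} = 2
G(28) = mex{2,1} = 0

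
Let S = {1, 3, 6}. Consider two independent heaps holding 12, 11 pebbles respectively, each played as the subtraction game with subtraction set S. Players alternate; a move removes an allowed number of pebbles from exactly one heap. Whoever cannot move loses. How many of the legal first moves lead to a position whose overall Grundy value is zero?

All heaps use S = {1, 3, 6}:
n :  0  1  2  3  4  5  6  7  8  9 10 11 12
G :  0  1  0  1  0  1  2  3  2  0  1  0  1
Heap A: G(12) = 1.
Heap B: G(11) = 0.
Combined Grundy value = 1 ⊕ 0 = 1.
A winning move leaves total XOR = 0, i.e. changes one component's Grundy value g to g ⊕ X where X is the current total.
Heap A: need g' = 1⊕1 = 0. Options: 12−1→G=0, 12−3→G=0, 12−6→G=2. Hits: 2.
Heap B: need g' = 0⊕1 = 1. Options: 11−1→G=1, 11−3→G=2, 11−6→G=1. Hits: 2.

4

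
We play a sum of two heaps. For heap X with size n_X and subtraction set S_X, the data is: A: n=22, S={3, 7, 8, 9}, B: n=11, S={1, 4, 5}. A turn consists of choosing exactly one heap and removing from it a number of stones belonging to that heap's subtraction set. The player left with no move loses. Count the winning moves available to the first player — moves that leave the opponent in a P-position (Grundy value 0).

3

Heap A, S = {3, 7, 8, 9}:
G(0) = 0
G(1) = mex{} = 0
G(2) = mex{} = 0
G(3) = mex{0} = 1
G(4) = mex{0} = 1
G(5) = mex{0} = 1
G(6) = mex{1} = 0
G(7) = mex{1,0} = 2
G(8) = mex{1,0,0} = 2
G(9) = mex{0,0,0,0} = 1
G(10) = mex{2,1,0,0} = 3
G(11) = mex{2,1,1,0} = 3
G(12) = mex{1,1,1,1} = 0
G(13) = mex{3,0,1,1} = 2
G(14) = mex{3,2,0,1} = 4
G(15) = mex{0,2,2,0} = 1
G(16) = mex{2,1,2,2} = 0
G(17) = mex{4,3,1,2} = 0
G(18) = mex{1,3,3,1} = 0
G(19) = mex{0,0,3,3} = 1
G(20) = mex{0,2,0,3} = 1
G(21) = mex{0,4,2,0} = 1
G(22) = mex{1,1,4,2} = 0
G_A(22) = 0.
Heap B, S = {1, 4, 5}:
n :  0  1  2  3  4  5  6  7  8  9 10 11
G :  0  1  0  1  2  3  2  3  0  1  0  1
G_B(11) = 1.
Combined Grundy value = 0 ⊕ 1 = 1.
A winning move leaves total XOR = 0, i.e. changes one component's Grundy value g to g ⊕ X where X is the current total.
Heap A: need g' = 0⊕1 = 1. Options: 22−3→G=1, 22−7→G=1, 22−8→G=4, 22−9→G=2. Hits: 2.
Heap B: need g' = 1⊕1 = 0. Options: 11−1→G=0, 11−4→G=3, 11−5→G=2. Hits: 1.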